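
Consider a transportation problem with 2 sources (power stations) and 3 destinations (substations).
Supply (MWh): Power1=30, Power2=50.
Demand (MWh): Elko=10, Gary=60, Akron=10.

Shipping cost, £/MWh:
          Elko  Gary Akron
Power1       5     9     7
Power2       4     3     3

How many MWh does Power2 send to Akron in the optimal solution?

0

Solving gives:
  Power1->Elko: 10 MWh
  Power1->Gary: 10 MWh
  Power1->Akron: 10 MWh
  Power2->Gary: 50 MWh
Total cost = £360.
The route Power2→Akron is not used.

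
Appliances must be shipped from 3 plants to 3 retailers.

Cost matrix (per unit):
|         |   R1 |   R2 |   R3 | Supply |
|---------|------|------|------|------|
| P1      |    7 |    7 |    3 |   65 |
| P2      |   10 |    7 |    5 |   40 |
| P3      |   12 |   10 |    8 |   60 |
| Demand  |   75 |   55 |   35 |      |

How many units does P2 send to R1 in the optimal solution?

0

Optimal shipments:
  P1->R1: 30 × 7 = 210
  P1->R3: 35 × 3 = 105
  P2->R2: 40 × 7 = 280
  P3->R1: 45 × 12 = 540
  P3->R2: 15 × 10 = 150
Total cost = 1285.
The route P2→R1 is not used.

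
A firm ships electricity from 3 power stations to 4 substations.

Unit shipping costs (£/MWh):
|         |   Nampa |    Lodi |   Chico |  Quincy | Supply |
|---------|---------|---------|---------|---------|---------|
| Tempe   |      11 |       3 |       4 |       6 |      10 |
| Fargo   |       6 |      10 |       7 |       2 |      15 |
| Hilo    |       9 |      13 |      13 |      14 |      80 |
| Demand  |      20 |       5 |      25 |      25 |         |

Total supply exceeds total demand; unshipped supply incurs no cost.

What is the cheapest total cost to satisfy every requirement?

One minimum-cost allocation:
  Tempe–Lodi: 5 MWh
  Tempe–Chico: 5 MWh
  Fargo–Quincy: 15 MWh
  Hilo–Nampa: 20 MWh
  Hilo–Chico: 20 MWh
  Hilo–Quincy: 10 MWh
Total cost = £645.

645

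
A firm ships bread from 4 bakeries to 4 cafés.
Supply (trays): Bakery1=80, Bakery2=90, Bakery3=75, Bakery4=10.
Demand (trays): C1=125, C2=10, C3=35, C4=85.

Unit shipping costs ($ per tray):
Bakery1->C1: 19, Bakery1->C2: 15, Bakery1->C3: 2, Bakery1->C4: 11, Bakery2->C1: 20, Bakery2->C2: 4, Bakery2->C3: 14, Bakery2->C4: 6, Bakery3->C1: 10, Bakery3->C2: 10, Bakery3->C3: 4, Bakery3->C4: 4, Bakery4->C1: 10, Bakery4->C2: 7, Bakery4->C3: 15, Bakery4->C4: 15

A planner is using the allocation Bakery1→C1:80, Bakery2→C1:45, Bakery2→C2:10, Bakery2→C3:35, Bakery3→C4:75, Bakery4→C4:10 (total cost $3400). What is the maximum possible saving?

Current plan cost = 80·19 + 45·20 + 10·4 + 35·14 + 75·4 + 10·15 = $3400.
Optimal plan:
  Bakery1 to C1: 40 trays
  Bakery1 to C3: 35 trays
  Bakery1 to C4: 5 trays
  Bakery2 to C2: 10 trays
  Bakery2 to C4: 80 trays
  Bakery3 to C1: 75 trays
  Bakery4 to C1: 10 trays
Optimal cost = $2255.
Saving = 3400 − 2255 = $1145.

1145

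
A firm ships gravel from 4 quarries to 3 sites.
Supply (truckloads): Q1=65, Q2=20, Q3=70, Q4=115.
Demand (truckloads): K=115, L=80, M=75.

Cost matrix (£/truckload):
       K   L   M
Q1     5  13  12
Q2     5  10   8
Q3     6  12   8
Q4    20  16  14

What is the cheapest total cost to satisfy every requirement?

An optimal shipping plan:
  Q1->K: 65 × £5 = £325
  Q2->K: 20 × £5 = £100
  Q3->K: 30 × £6 = £180
  Q3->M: 40 × £8 = £320
  Q4->L: 80 × £16 = £1280
  Q4->M: 35 × £14 = £490
Total = 325 + 100 + 180 + 320 + 1280 + 490 = £2695.

2695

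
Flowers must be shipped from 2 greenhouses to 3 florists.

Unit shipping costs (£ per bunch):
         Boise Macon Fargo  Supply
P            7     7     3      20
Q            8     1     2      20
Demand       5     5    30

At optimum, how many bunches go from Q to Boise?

0

The minimum-cost plan:
  P to Boise: 5 × £7 = £35
  P to Fargo: 15 × £3 = £45
  Q to Macon: 5 × £1 = £5
  Q to Fargo: 15 × £2 = £30
Total cost = £115.
The route Q→Boise is not used.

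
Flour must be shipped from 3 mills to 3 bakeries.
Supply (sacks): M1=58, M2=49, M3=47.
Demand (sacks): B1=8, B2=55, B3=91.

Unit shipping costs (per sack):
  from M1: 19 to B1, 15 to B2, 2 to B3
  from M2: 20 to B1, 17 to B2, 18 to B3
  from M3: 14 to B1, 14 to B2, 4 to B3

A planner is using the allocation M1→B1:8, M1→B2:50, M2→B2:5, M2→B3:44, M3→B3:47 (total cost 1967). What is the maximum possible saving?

690

Current plan cost = 8·19 + 50·15 + 5·17 + 44·18 + 47·4 = 1967.
Optimal plan:
  M1->B3: 58 × 2 = 116
  M2->B2: 49 × 17 = 833
  M3->B1: 8 × 14 = 112
  M3->B2: 6 × 14 = 84
  M3->B3: 33 × 4 = 132
Optimal cost = 1277.
Saving = 1967 − 1277 = 690.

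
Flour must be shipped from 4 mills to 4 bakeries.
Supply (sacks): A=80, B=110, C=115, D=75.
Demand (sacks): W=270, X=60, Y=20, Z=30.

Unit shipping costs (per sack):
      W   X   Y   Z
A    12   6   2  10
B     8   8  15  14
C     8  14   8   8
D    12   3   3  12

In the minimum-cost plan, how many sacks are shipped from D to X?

60

Solving gives:
  A to W: 30 × 12 = 360
  A to Y: 20 × 2 = 40
  A to Z: 30 × 10 = 300
  B to W: 110 × 8 = 880
  C to W: 115 × 8 = 920
  D to W: 15 × 12 = 180
  D to X: 60 × 3 = 180
Total cost = 2860.
So D→X carries 60 sacks.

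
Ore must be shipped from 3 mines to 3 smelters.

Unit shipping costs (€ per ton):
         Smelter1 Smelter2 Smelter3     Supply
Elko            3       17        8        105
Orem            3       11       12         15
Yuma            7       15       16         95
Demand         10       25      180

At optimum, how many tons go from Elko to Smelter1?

0

Optimal shipments:
  Elko->Smelter3: 105 × €8 = €840
  Orem->Smelter3: 15 × €12 = €180
  Yuma->Smelter1: 10 × €7 = €70
  Yuma->Smelter2: 25 × €15 = €375
  Yuma->Smelter3: 60 × €16 = €960
Total cost = €2425.
The route Elko→Smelter1 is not used.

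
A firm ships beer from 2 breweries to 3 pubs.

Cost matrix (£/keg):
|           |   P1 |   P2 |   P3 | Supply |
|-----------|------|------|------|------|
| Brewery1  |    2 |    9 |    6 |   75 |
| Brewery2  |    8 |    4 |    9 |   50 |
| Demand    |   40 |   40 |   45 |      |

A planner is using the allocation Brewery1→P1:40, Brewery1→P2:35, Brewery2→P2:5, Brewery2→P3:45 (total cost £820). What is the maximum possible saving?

280

Current plan cost = 40·2 + 35·9 + 5·4 + 45·9 = £820.
Optimal plan:
  Brewery1–P1: 40 × £2 = £80
  Brewery1–P3: 35 × £6 = £210
  Brewery2–P2: 40 × £4 = £160
  Brewery2–P3: 10 × £9 = £90
Optimal cost = £540.
Saving = 820 − 540 = £280.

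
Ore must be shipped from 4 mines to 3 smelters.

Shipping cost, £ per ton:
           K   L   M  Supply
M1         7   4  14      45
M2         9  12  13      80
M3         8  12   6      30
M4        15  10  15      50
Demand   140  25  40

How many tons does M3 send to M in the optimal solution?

30

The minimum-cost plan:
  M1–K: 45 × £7 = £315
  M2–K: 80 × £9 = £720
  M3–M: 30 × £6 = £180
  M4–K: 15 × £15 = £225
  M4–L: 25 × £10 = £250
  M4–M: 10 × £15 = £150
Total cost = £1840.
So M3→M carries 30 tons.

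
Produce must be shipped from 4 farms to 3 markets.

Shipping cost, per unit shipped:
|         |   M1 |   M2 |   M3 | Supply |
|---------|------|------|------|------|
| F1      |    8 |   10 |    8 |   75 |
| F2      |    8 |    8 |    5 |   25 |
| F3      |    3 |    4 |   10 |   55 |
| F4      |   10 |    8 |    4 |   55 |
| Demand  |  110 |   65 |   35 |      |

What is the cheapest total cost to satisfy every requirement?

1285

An optimal shipping plan:
  F1 to M1: 75 × 8 = 600
  F2 to M2: 25 × 8 = 200
  F3 to M1: 35 × 3 = 105
  F3 to M2: 20 × 4 = 80
  F4 to M2: 20 × 8 = 160
  F4 to M3: 35 × 4 = 140
Total = 600 + 200 + 105 + 80 + 160 + 140 = 1285.
(Supply check: F1 ships 75; F2 ships 25; F3 ships 55; F4 ships 55.)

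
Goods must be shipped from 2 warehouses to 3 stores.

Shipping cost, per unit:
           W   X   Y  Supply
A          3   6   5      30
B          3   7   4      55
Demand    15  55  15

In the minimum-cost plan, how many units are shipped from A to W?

Optimal shipments:
  A to X: 30 × 6 = 180
  B to W: 15 × 3 = 45
  B to X: 25 × 7 = 175
  B to Y: 15 × 4 = 60
Total cost = 460.
The route A→W is not used.

0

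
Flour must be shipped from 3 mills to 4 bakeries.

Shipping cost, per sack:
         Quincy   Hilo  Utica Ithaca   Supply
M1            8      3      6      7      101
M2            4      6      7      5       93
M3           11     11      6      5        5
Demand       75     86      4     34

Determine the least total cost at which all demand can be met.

An optimal shipping plan:
  M1->Hilo: 86 × 3 = 258
  M1->Utica: 4 × 6 = 24
  M1->Ithaca: 11 × 7 = 77
  M2->Quincy: 75 × 4 = 300
  M2->Ithaca: 18 × 5 = 90
  M3->Ithaca: 5 × 5 = 25
Total = 258 + 24 + 77 + 300 + 90 + 25 = 774.

774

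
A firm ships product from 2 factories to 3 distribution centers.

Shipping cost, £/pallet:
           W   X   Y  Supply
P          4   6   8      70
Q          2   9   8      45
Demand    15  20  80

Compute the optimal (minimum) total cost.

790

Optimal allocation:
  P to X: 20 × £6 = £120
  P to Y: 50 × £8 = £400
  Q to W: 15 × £2 = £30
  Q to Y: 30 × £8 = £240
Total = 120 + 400 + 30 + 240 = £790.
(Supply check: P ships 70; Q ships 45.)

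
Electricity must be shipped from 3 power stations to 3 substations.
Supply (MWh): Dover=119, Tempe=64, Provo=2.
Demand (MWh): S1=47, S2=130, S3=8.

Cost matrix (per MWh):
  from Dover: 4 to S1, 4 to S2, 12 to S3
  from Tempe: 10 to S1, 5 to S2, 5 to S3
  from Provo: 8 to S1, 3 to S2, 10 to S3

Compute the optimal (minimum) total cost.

A cheapest plan:
  Dover→S1: 47 × 4 = 188
  Dover→S2: 72 × 4 = 288
  Tempe→S2: 56 × 5 = 280
  Tempe→S3: 8 × 5 = 40
  Provo→S2: 2 × 3 = 6
Total = 188 + 288 + 280 + 40 + 6 = 802.

802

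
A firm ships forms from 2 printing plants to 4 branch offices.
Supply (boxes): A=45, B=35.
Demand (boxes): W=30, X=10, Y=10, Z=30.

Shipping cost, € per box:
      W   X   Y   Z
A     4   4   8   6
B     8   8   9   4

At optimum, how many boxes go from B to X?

0

Solving gives:
  A to W: 30 boxes
  A to X: 10 boxes
  A to Y: 5 boxes
  B to Y: 5 boxes
  B to Z: 30 boxes
Total cost = €365.
The route B→X is not used.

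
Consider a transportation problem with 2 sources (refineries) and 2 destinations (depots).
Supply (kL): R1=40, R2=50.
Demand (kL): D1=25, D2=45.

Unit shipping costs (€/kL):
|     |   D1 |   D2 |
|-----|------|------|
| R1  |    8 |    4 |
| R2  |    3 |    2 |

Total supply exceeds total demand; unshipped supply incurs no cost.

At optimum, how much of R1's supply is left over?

Minimum-cost shipments:
  R1–D2: 20 × €4 = €80
  R2–D1: 25 × €3 = €75
  R2–D2: 25 × €2 = €50
Total cost = €205.
R1 ships 20 of its 40, leaving 20.

20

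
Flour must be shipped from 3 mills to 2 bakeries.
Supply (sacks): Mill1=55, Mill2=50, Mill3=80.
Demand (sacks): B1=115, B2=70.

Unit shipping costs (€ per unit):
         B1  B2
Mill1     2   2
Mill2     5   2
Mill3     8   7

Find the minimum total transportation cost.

One minimum-cost allocation:
  Mill1→B1: 55 × €2 = €110
  Mill2→B2: 50 × €2 = €100
  Mill3→B1: 60 × €8 = €480
  Mill3→B2: 20 × €7 = €140
Total = 110 + 100 + 480 + 140 = €830.
(Supply check: Mill1 ships 55; Mill2 ships 50; Mill3 ships 80.)

830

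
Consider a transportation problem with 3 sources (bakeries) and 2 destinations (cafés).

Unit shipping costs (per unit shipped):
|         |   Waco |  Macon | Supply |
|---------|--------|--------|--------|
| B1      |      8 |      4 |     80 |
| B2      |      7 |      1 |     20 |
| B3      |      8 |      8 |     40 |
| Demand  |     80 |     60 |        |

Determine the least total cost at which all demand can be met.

One minimum-cost allocation:
  B1 to Waco: 40 × 8 = 320
  B1 to Macon: 40 × 4 = 160
  B2 to Macon: 20 × 1 = 20
  B3 to Waco: 40 × 8 = 320
Total = 320 + 160 + 20 + 320 = 820.
(Supply check: B1 ships 80; B2 ships 20; B3 ships 40.)

820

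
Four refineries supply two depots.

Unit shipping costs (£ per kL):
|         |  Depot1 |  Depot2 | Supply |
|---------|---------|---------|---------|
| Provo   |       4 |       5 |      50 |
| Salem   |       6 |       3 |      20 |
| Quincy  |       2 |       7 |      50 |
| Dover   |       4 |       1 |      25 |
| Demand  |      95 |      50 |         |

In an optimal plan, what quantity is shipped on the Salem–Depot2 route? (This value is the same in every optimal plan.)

Optimal shipments:
  Provo->Depot1: 45 × £4 = £180
  Provo->Depot2: 5 × £5 = £25
  Salem->Depot2: 20 × £3 = £60
  Quincy->Depot1: 50 × £2 = £100
  Dover->Depot2: 25 × £1 = £25
Total cost = £390.
So Salem→Depot2 carries 20 kL.

20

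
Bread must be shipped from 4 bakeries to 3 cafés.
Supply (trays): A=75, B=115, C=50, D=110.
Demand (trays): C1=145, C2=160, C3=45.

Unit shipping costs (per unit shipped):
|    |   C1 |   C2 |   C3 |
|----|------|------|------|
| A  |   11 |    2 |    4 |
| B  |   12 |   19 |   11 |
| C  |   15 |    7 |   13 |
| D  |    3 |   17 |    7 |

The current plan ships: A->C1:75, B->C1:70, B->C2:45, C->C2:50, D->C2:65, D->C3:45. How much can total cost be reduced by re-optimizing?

Current plan cost = 75·11 + 70·12 + 45·19 + 50·7 + 65·17 + 45·7 = 4290.
Optimal plan:
  A->C2: 75 × 2 = 150
  B->C1: 35 × 12 = 420
  B->C2: 35 × 19 = 665
  B->C3: 45 × 11 = 495
  C->C2: 50 × 7 = 350
  D->C1: 110 × 3 = 330
Optimal cost = 2410.
Saving = 4290 − 2410 = 1880.

1880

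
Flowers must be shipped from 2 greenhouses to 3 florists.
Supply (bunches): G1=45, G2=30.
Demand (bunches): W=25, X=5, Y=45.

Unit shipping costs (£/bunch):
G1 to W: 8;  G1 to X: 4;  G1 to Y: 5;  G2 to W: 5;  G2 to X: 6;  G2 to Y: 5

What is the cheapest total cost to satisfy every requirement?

370

An optimal shipping plan:
  G1->X: 5 × £4 = £20
  G1->Y: 40 × £5 = £200
  G2->W: 25 × £5 = £125
  G2->Y: 5 × £5 = £25
Total = 20 + 200 + 125 + 25 = £370.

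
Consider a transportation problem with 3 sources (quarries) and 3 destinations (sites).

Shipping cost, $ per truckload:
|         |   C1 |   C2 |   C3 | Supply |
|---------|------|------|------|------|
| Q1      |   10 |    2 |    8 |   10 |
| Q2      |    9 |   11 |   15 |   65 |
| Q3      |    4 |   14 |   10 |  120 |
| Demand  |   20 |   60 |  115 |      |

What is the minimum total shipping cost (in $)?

A cheapest plan:
  Q1 to C2: 10 × $2 = $20
  Q2 to C1: 15 × $9 = $135
  Q2 to C2: 50 × $11 = $550
  Q3 to C1: 5 × $4 = $20
  Q3 to C3: 115 × $10 = $1150
Total = 20 + 135 + 550 + 20 + 1150 = $1875.
(Supply check: Q1 ships 10; Q2 ships 65; Q3 ships 120.)

1875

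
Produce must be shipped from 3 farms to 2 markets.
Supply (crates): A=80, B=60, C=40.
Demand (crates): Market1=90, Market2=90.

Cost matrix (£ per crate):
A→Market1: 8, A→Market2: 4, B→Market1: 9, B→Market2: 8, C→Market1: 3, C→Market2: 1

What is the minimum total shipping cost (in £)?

960

A cheapest plan:
  A→Market2: 80 × £4 = £320
  B→Market1: 60 × £9 = £540
  C→Market1: 30 × £3 = £90
  C→Market2: 10 × £1 = £10
Total = 320 + 540 + 90 + 10 = £960.
(Supply check: A ships 80; B ships 60; C ships 40.)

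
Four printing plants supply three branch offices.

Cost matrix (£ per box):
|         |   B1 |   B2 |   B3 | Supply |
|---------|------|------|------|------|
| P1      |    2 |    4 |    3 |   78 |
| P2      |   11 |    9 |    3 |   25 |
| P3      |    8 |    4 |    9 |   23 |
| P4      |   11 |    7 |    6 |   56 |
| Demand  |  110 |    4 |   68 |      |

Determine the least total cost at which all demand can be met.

A cheapest plan:
  P1 to B1: 78 × £2 = £156
  P2 to B3: 25 × £3 = £75
  P3 to B1: 23 × £8 = £184
  P4 to B1: 9 × £11 = £99
  P4 to B2: 4 × £7 = £28
  P4 to B3: 43 × £6 = £258
Total = 156 + 75 + 184 + 99 + 28 + 258 = £800.

800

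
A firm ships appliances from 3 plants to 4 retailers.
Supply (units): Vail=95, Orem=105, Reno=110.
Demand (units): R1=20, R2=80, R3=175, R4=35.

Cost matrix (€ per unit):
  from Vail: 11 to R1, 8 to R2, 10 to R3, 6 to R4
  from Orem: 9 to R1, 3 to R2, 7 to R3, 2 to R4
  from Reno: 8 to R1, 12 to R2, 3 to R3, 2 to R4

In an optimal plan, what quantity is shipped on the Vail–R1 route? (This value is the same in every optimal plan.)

Solving gives:
  Vail->R1: 20 × €11 = €220
  Vail->R3: 65 × €10 = €650
  Vail->R4: 10 × €6 = €60
  Orem->R2: 80 × €3 = €240
  Orem->R4: 25 × €2 = €50
  Reno->R3: 110 × €3 = €330
Total cost = €1550.
So Vail→R1 carries 20 units.

20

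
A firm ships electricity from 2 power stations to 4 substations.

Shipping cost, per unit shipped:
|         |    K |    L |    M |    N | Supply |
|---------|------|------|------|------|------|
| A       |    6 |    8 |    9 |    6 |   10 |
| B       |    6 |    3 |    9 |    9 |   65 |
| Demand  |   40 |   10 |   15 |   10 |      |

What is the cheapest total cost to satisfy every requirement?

465

A cheapest plan:
  A–N: 10 × 6 = 60
  B–K: 40 × 6 = 240
  B–L: 10 × 3 = 30
  B–M: 15 × 9 = 135
Total = 60 + 240 + 30 + 135 = 465.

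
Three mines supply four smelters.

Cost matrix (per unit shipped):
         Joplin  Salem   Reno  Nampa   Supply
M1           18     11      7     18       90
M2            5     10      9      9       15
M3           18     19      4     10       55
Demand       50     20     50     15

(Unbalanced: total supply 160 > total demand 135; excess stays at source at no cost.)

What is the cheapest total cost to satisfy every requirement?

1305

An optimal shipping plan:
  M1 to Joplin: 35 tons
  M1 to Salem: 20 tons
  M1 to Reno: 10 tons
  M2 to Joplin: 15 tons
  M3 to Reno: 40 tons
  M3 to Nampa: 15 tons
Total cost = 1305.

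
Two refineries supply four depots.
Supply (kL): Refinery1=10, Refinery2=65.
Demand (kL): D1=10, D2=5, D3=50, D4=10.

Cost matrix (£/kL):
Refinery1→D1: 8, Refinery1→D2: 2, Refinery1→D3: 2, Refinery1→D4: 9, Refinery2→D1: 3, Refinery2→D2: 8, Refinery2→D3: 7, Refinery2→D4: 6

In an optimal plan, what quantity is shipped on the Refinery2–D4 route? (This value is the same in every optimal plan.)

10

The minimum-cost plan:
  Refinery1->D2: 5 × £2 = £10
  Refinery1->D3: 5 × £2 = £10
  Refinery2->D1: 10 × £3 = £30
  Refinery2->D3: 45 × £7 = £315
  Refinery2->D4: 10 × £6 = £60
Total cost = £425.
So Refinery2→D4 carries 10 kL.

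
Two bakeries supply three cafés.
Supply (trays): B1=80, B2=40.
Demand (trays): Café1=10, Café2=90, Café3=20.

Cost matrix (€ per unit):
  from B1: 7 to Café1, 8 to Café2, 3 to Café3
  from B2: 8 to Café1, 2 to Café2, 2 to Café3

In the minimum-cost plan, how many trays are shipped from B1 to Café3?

20

Optimal shipments:
  B1–Café1: 10 × €7 = €70
  B1–Café2: 50 × €8 = €400
  B1–Café3: 20 × €3 = €60
  B2–Café2: 40 × €2 = €80
Total cost = €610.
So B1→Café3 carries 20 trays.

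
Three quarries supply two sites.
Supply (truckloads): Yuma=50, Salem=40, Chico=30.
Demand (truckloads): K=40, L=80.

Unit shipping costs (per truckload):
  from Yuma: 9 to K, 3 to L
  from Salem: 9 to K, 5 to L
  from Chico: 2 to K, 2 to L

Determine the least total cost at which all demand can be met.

An optimal shipping plan:
  Yuma to L: 50 × 3 = 150
  Salem to K: 10 × 9 = 90
  Salem to L: 30 × 5 = 150
  Chico to K: 30 × 2 = 60
Total = 150 + 90 + 150 + 60 = 450.

450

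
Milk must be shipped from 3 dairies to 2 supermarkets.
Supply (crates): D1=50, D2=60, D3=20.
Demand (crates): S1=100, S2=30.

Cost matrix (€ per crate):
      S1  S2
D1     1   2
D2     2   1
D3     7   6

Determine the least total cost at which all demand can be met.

280

One minimum-cost allocation:
  D1–S1: 50 × €1 = €50
  D2–S1: 50 × €2 = €100
  D2–S2: 10 × €1 = €10
  D3–S2: 20 × €6 = €120
Total = 50 + 100 + 10 + 120 = €280.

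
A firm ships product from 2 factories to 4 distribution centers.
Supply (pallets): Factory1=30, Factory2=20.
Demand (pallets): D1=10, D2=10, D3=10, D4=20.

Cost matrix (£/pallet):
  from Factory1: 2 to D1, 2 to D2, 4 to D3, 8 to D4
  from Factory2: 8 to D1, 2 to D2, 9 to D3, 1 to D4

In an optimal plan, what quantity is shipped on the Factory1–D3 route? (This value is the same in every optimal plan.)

10

Optimal shipments:
  Factory1–D1: 10 × £2 = £20
  Factory1–D2: 10 × £2 = £20
  Factory1–D3: 10 × £4 = £40
  Factory2–D4: 20 × £1 = £20
Total cost = £100.
So Factory1→D3 carries 10 pallets.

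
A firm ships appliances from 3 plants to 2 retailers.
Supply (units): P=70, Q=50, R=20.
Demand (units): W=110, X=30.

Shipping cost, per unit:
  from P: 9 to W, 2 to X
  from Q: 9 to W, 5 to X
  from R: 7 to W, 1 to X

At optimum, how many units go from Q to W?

Solving gives:
  P–W: 40 units
  P–X: 30 units
  Q–W: 50 units
  R–W: 20 units
Total cost = 1010.
So Q→W carries 50 units.

50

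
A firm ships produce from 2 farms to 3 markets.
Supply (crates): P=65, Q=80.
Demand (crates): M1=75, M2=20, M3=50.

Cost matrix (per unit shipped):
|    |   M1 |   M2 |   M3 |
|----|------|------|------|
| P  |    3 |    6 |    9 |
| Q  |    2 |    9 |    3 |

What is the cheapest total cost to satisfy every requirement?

465

One minimum-cost allocation:
  P to M1: 45 × 3 = 135
  P to M2: 20 × 6 = 120
  Q to M1: 30 × 2 = 60
  Q to M3: 50 × 3 = 150
Total = 135 + 120 + 60 + 150 = 465.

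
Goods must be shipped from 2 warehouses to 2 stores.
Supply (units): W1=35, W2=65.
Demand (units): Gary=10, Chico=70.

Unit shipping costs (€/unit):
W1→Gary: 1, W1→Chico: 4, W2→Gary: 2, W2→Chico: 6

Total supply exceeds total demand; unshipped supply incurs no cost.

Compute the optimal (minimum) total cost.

An optimal shipping plan:
  W1 to Chico: 35 × €4 = €140
  W2 to Gary: 10 × €2 = €20
  W2 to Chico: 35 × €6 = €210
Total = 140 + 20 + 210 = €370.

370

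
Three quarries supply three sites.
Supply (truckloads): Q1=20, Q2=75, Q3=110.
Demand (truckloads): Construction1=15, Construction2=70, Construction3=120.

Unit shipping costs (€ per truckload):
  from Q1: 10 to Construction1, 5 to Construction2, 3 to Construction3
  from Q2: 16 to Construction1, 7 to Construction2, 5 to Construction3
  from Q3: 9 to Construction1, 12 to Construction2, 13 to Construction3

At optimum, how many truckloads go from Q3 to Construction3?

Optimal shipments:
  Q1->Construction3: 20 × €3 = €60
  Q2->Construction3: 75 × €5 = €375
  Q3->Construction1: 15 × €9 = €135
  Q3->Construction2: 70 × €12 = €840
  Q3->Construction3: 25 × €13 = €325
Total cost = €1735.
So Q3→Construction3 carries 25 truckloads.

25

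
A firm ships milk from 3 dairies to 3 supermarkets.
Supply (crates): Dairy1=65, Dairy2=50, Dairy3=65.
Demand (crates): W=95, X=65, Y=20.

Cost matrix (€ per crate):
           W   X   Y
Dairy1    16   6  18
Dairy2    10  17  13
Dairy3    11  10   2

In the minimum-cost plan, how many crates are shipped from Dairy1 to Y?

Solving gives:
  Dairy1->X: 65 × €6 = €390
  Dairy2->W: 50 × €10 = €500
  Dairy3->W: 45 × €11 = €495
  Dairy3->Y: 20 × €2 = €40
Total cost = €1425.
The route Dairy1→Y is not used.

0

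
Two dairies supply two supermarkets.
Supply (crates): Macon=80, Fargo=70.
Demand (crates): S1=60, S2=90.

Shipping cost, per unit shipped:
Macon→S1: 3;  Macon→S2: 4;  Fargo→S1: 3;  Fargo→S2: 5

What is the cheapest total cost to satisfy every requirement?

A cheapest plan:
  Macon→S2: 80 × 4 = 320
  Fargo→S1: 60 × 3 = 180
  Fargo→S2: 10 × 5 = 50
Total = 320 + 180 + 50 = 550.

550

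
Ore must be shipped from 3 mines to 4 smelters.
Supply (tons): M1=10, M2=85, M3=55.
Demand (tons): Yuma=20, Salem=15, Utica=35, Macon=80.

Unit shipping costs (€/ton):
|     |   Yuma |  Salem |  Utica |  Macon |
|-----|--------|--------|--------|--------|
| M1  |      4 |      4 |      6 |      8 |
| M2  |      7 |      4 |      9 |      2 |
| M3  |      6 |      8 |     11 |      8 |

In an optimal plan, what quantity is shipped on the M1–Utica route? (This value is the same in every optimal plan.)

The minimum-cost plan:
  M1–Utica: 10 × €6 = €60
  M2–Salem: 5 × €4 = €20
  M2–Macon: 80 × €2 = €160
  M3–Yuma: 20 × €6 = €120
  M3–Salem: 10 × €8 = €80
  M3–Utica: 25 × €11 = €275
Total cost = €715.
So M1→Utica carries 10 tons.

10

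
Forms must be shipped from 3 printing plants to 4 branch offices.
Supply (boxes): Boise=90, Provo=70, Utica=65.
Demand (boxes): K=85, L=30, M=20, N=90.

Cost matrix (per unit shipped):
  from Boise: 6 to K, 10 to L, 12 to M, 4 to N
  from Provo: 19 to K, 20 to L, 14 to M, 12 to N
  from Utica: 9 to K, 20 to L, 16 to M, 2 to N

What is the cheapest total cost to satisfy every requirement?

1770

An optimal shipping plan:
  Boise→K: 85 × 6 = 510
  Boise→L: 5 × 10 = 50
  Provo→L: 25 × 20 = 500
  Provo→M: 20 × 14 = 280
  Provo→N: 25 × 12 = 300
  Utica→N: 65 × 2 = 130
Total = 510 + 50 + 500 + 280 + 300 + 130 = 1770.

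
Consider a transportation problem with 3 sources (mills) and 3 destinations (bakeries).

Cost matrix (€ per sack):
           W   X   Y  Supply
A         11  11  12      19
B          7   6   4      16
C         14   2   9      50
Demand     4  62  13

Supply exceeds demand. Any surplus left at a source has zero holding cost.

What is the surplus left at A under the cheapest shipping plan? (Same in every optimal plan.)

Minimum-cost shipments:
  A–W: 4 × €11 = €44
  A–X: 9 × €11 = €99
  B–X: 3 × €6 = €18
  B–Y: 13 × €4 = €52
  C–X: 50 × €2 = €100
Total cost = €313.
A ships 13 of its 19, leaving 6.

6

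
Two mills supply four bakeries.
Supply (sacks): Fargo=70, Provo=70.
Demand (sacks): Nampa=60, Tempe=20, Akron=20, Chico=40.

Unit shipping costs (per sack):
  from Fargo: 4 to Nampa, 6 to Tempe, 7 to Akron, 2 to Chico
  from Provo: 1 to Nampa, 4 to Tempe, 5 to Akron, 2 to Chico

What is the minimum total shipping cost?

A cheapest plan:
  Fargo to Tempe: 20 sacks
  Fargo to Akron: 10 sacks
  Fargo to Chico: 40 sacks
  Provo to Nampa: 60 sacks
  Provo to Akron: 10 sacks
Total cost = 380.

380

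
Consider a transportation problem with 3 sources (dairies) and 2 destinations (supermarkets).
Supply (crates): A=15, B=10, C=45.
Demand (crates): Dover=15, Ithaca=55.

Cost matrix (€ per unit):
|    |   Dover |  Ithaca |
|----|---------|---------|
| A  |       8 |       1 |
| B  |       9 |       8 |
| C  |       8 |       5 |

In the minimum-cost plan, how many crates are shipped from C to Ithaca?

40

Optimal shipments:
  A->Ithaca: 15 crates
  B->Dover: 10 crates
  C->Dover: 5 crates
  C->Ithaca: 40 crates
Total cost = €345.
So C→Ithaca carries 40 crates.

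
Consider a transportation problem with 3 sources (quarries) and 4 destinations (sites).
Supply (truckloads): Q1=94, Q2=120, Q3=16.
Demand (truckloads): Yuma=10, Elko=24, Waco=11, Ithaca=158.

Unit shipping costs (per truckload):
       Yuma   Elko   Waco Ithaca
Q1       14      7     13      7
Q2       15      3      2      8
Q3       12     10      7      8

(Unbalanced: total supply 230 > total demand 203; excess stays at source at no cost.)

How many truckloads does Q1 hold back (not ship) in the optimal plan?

0

An optimal plan:
  Q1→Ithaca: 94 × 7 = 658
  Q2→Elko: 24 × 3 = 72
  Q2→Waco: 11 × 2 = 22
  Q2→Ithaca: 58 × 8 = 464
  Q3→Yuma: 10 × 12 = 120
  Q3→Ithaca: 6 × 8 = 48
Total cost = 1384.
Q1 ships 94 of its 94, leaving 0.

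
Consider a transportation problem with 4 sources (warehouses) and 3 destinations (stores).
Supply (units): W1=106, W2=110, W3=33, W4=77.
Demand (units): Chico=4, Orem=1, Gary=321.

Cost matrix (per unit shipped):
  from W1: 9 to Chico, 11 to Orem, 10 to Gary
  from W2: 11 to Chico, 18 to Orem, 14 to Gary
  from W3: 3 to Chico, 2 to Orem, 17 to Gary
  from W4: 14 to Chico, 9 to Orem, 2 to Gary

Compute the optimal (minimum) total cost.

An optimal shipping plan:
  W1 to Gary: 106 units
  W2 to Gary: 110 units
  W3 to Chico: 4 units
  W3 to Orem: 1 units
  W3 to Gary: 28 units
  W4 to Gary: 77 units
Total cost = 3244.
(Supply check: W1 ships 106; W2 ships 110; W3 ships 33; W4 ships 77.)

3244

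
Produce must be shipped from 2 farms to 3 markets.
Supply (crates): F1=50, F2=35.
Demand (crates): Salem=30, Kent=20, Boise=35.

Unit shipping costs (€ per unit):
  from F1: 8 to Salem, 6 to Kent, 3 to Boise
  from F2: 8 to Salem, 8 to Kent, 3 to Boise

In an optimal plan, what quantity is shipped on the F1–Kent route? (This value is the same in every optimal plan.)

20

The minimum-cost plan:
  F1–Salem: 30 × €8 = €240
  F1–Kent: 20 × €6 = €120
  F2–Boise: 35 × €3 = €105
Total cost = €465.
So F1→Kent carries 20 crates.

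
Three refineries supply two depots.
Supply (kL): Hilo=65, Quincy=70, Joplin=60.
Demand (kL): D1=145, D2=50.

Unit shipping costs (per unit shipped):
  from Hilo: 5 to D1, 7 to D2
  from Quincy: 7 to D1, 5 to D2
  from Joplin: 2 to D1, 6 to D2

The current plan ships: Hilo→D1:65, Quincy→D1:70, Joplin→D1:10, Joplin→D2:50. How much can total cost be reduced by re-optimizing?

300

Current plan cost = 65·5 + 70·7 + 10·2 + 50·6 = 1135.
Optimal plan:
  Hilo→D1: 65 × 5 = 325
  Quincy→D1: 20 × 7 = 140
  Quincy→D2: 50 × 5 = 250
  Joplin→D1: 60 × 2 = 120
Optimal cost = 835.
Saving = 1135 − 835 = 300.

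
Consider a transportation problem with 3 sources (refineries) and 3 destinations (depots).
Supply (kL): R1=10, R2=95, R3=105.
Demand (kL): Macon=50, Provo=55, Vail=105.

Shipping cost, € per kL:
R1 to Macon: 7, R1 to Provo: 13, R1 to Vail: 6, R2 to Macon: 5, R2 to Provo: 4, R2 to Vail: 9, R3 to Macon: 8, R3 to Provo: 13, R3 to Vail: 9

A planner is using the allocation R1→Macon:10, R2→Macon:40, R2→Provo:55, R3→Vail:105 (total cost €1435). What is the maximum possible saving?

20

Current plan cost = 10·7 + 40·5 + 55·4 + 105·9 = €1435.
Optimal plan:
  R1→Vail: 10 × €6 = €60
  R2→Macon: 40 × €5 = €200
  R2→Provo: 55 × €4 = €220
  R3→Macon: 10 × €8 = €80
  R3→Vail: 95 × €9 = €855
Optimal cost = €1415.
Saving = 1435 − 1415 = €20.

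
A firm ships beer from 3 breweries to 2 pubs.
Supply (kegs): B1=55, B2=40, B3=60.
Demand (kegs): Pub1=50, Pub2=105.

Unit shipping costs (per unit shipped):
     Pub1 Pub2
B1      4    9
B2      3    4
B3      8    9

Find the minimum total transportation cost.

945

A cheapest plan:
  B1–Pub1: 50 × 4 = 200
  B1–Pub2: 5 × 9 = 45
  B2–Pub2: 40 × 4 = 160
  B3–Pub2: 60 × 9 = 540
Total = 200 + 45 + 160 + 540 = 945.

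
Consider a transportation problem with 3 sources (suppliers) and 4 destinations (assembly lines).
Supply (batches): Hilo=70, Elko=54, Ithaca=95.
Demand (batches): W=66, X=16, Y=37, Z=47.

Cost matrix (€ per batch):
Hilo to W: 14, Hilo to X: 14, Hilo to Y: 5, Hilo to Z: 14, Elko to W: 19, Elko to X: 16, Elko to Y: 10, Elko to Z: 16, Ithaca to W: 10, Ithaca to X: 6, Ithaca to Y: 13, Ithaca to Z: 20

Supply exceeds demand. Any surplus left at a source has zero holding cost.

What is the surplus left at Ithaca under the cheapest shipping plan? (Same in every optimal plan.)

13

An optimal plan:
  Hilo to Y: 37 batches
  Hilo to Z: 33 batches
  Elko to Z: 14 batches
  Ithaca to W: 66 batches
  Ithaca to X: 16 batches
Total cost = €1627.
Ithaca ships 82 of its 95, leaving 13.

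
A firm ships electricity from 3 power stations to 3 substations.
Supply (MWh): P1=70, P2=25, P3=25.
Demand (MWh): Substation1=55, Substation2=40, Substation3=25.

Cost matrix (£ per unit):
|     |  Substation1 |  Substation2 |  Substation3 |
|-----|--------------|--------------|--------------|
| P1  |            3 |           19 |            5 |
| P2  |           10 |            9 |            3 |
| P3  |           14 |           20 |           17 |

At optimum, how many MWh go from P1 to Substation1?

55

The minimum-cost plan:
  P1–Substation1: 55 × £3 = £165
  P1–Substation3: 15 × £5 = £75
  P2–Substation2: 15 × £9 = £135
  P2–Substation3: 10 × £3 = £30
  P3–Substation2: 25 × £20 = £500
Total cost = £905.
So P1→Substation1 carries 55 MWh.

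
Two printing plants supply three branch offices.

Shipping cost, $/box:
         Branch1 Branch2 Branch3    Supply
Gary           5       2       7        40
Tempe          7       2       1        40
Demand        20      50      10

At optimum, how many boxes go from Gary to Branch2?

The minimum-cost plan:
  Gary->Branch1: 20 boxes
  Gary->Branch2: 20 boxes
  Tempe->Branch2: 30 boxes
  Tempe->Branch3: 10 boxes
Total cost = $210.
So Gary→Branch2 carries 20 boxes.

20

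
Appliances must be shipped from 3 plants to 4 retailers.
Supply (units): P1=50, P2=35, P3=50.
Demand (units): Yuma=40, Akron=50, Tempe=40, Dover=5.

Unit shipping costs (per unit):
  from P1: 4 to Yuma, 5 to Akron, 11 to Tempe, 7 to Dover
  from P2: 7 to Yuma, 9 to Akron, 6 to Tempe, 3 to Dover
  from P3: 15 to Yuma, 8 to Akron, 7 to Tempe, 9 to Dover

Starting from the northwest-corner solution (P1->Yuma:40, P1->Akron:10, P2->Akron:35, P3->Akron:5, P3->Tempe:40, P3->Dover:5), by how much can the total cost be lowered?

Current plan cost = 40·4 + 10·5 + 35·9 + 5·8 + 40·7 + 5·9 = 890.
Optimal plan:
  P1->Yuma: 40 × 4 = 160
  P1->Akron: 10 × 5 = 50
  P2->Tempe: 30 × 6 = 180
  P2->Dover: 5 × 3 = 15
  P3->Akron: 40 × 8 = 320
  P3->Tempe: 10 × 7 = 70
Optimal cost = 795.
Saving = 890 − 795 = 95.

95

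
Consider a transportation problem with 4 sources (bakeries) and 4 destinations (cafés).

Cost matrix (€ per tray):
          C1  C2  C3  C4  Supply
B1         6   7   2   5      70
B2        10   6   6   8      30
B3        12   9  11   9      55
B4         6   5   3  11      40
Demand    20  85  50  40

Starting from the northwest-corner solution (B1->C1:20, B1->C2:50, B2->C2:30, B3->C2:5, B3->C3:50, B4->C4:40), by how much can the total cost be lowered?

Current plan cost = 20·6 + 50·7 + 30·6 + 5·9 + 50·11 + 40·11 = €1685.
Optimal plan:
  B1 to C3: 50 trays
  B1 to C4: 20 trays
  B2 to C2: 30 trays
  B3 to C2: 35 trays
  B3 to C4: 20 trays
  B4 to C1: 20 trays
  B4 to C2: 20 trays
Optimal cost = €1095.
Saving = 1685 − 1095 = €590.

590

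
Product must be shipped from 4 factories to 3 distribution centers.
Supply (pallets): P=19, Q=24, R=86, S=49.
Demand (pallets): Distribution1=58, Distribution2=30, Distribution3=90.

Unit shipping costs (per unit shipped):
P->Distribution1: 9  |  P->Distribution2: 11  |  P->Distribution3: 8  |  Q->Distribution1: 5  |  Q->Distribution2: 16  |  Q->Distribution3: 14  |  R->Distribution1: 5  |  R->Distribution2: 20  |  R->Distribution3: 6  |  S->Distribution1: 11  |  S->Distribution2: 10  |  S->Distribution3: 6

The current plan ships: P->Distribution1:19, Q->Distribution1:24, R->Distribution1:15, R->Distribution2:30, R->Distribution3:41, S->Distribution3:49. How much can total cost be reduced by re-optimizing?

357

Current plan cost = 19·9 + 24·5 + 15·5 + 30·20 + 41·6 + 49·6 = 1506.
Optimal plan:
  P→Distribution2: 19 pallets
  Q→Distribution1: 24 pallets
  R→Distribution1: 34 pallets
  R→Distribution3: 52 pallets
  S→Distribution2: 11 pallets
  S→Distribution3: 38 pallets
Optimal cost = 1149.
Saving = 1506 − 1149 = 357.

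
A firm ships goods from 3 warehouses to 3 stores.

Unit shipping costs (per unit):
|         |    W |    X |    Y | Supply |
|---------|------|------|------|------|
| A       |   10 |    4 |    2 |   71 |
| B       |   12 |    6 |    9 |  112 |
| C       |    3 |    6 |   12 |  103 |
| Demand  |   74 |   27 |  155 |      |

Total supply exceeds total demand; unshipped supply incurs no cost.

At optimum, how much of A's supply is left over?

Minimum-cost shipments:
  A->Y: 71 units
  B->X: 27 units
  B->Y: 84 units
  C->W: 74 units
Total cost = 1282.
A ships 71 of its 71, leaving 0.

0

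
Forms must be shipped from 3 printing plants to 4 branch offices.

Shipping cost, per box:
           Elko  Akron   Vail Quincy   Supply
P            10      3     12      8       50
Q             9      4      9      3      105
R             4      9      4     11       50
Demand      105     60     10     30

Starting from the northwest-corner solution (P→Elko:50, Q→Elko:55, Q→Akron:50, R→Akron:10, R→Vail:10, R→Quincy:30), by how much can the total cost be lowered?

Current plan cost = 50·10 + 55·9 + 50·4 + 10·9 + 10·4 + 30·11 = 1655.
Optimal plan:
  P to Akron: 50 × 3 = 150
  Q to Elko: 65 × 9 = 585
  Q to Akron: 10 × 4 = 40
  Q to Quincy: 30 × 3 = 90
  R to Elko: 40 × 4 = 160
  R to Vail: 10 × 4 = 40
Optimal cost = 1065.
Saving = 1655 − 1065 = 590.

590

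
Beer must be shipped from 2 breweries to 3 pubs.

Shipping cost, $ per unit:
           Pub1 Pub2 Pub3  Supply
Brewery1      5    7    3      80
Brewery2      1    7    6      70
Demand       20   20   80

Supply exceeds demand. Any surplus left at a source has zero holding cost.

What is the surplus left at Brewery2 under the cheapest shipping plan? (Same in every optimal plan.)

30

Minimum-cost shipments:
  Brewery1 to Pub3: 80 × $3 = $240
  Brewery2 to Pub1: 20 × $1 = $20
  Brewery2 to Pub2: 20 × $7 = $140
Total cost = $400.
Brewery2 ships 40 of its 70, leaving 30.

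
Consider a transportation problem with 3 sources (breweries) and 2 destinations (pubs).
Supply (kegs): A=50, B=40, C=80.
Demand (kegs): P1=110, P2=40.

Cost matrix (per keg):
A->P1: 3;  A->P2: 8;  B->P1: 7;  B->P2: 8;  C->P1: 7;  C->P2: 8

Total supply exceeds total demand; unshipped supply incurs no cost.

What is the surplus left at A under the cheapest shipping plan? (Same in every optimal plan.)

0

An optimal plan:
  A to P1: 50 kegs
  B to P1: 20 kegs
  C to P1: 40 kegs
  C to P2: 40 kegs
Total cost = 890.
A ships 50 of its 50, leaving 0.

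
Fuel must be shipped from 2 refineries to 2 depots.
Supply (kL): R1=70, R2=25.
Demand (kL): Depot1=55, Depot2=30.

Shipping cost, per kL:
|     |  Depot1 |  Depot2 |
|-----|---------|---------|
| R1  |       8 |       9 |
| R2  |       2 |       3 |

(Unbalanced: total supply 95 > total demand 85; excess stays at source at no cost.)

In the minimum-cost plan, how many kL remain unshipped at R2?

An optimal plan:
  R1→Depot1: 30 × 8 = 240
  R1→Depot2: 30 × 9 = 270
  R2→Depot1: 25 × 2 = 50
Total cost = 560.
R2 ships 25 of its 25, leaving 0.

0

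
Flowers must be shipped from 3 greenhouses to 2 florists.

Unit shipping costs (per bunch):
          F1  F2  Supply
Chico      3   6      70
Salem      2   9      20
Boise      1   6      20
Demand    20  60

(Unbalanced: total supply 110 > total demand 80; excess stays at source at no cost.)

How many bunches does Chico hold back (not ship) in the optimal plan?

10

An optimal plan:
  Chico to F2: 60 × 6 = 360
  Boise to F1: 20 × 1 = 20
Total cost = 380.
Chico ships 60 of its 70, leaving 10.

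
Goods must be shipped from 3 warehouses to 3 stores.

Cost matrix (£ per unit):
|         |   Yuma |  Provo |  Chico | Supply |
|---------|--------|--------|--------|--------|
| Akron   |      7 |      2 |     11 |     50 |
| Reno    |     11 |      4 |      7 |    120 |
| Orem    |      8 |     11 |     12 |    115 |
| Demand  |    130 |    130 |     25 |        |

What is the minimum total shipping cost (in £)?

1650

One minimum-cost allocation:
  Akron->Yuma: 15 units
  Akron->Provo: 35 units
  Reno->Provo: 95 units
  Reno->Chico: 25 units
  Orem->Yuma: 115 units
Total cost = £1650.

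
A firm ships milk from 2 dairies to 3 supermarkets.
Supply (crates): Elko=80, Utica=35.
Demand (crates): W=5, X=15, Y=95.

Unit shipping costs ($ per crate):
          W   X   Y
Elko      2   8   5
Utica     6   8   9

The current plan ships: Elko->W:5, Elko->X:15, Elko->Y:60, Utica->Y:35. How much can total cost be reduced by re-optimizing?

Current plan cost = 5·2 + 15·8 + 60·5 + 35·9 = $745.
Optimal plan:
  Elko–W: 5 × $2 = $10
  Elko–Y: 75 × $5 = $375
  Utica–X: 15 × $8 = $120
  Utica–Y: 20 × $9 = $180
Optimal cost = $685.
Saving = 745 − 685 = $60.

60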